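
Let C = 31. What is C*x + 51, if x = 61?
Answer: 1942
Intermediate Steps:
C*x + 51 = 31*61 + 51 = 1891 + 51 = 1942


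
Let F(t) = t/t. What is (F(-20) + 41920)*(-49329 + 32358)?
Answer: -711441291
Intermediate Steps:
F(t) = 1
(F(-20) + 41920)*(-49329 + 32358) = (1 + 41920)*(-49329 + 32358) = 41921*(-16971) = -711441291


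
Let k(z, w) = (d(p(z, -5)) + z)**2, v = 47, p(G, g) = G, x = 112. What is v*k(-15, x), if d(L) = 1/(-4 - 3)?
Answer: 528092/49 ≈ 10777.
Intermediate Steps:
d(L) = -1/7 (d(L) = 1/(-7) = -1/7)
k(z, w) = (-1/7 + z)**2
v*k(-15, x) = 47*((-1 + 7*(-15))**2/49) = 47*((-1 - 105)**2/49) = 47*((1/49)*(-106)**2) = 47*((1/49)*11236) = 47*(11236/49) = 528092/49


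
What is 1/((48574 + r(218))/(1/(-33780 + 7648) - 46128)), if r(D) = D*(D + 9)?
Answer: -1205416897/2562503920 ≈ -0.47041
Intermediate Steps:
r(D) = D*(9 + D)
1/((48574 + r(218))/(1/(-33780 + 7648) - 46128)) = 1/((48574 + 218*(9 + 218))/(1/(-33780 + 7648) - 46128)) = 1/((48574 + 218*227)/(1/(-26132) - 46128)) = 1/((48574 + 49486)/(-1/26132 - 46128)) = 1/(98060/(-1205416897/26132)) = 1/(98060*(-26132/1205416897)) = 1/(-2562503920/1205416897) = -1205416897/2562503920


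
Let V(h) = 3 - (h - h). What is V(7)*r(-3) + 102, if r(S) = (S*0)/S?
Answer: 102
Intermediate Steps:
r(S) = 0 (r(S) = 0/S = 0)
V(h) = 3 (V(h) = 3 - 1*0 = 3 + 0 = 3)
V(7)*r(-3) + 102 = 3*0 + 102 = 0 + 102 = 102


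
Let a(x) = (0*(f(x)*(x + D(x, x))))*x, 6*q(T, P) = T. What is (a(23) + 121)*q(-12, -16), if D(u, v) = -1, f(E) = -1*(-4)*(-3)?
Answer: -242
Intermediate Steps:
q(T, P) = T/6
f(E) = -12 (f(E) = 4*(-3) = -12)
a(x) = 0 (a(x) = (0*(-12*(x - 1)))*x = (0*(-12*(-1 + x)))*x = (0*(12 - 12*x))*x = 0*x = 0)
(a(23) + 121)*q(-12, -16) = (0 + 121)*((⅙)*(-12)) = 121*(-2) = -242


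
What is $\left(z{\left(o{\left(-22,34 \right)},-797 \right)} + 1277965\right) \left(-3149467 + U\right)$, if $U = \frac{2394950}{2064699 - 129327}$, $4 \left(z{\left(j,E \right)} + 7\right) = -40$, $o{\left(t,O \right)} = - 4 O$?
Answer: $- \frac{1947397178599719938}{483843} \approx -4.0249 \cdot 10^{12}$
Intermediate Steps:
$z{\left(j,E \right)} = -17$ ($z{\left(j,E \right)} = -7 + \frac{1}{4} \left(-40\right) = -7 - 10 = -17$)
$U = \frac{1197475}{967686}$ ($U = \frac{2394950}{2064699 - 129327} = \frac{2394950}{1935372} = 2394950 \cdot \frac{1}{1935372} = \frac{1197475}{967686} \approx 1.2375$)
$\left(z{\left(o{\left(-22,34 \right)},-797 \right)} + 1277965\right) \left(-3149467 + U\right) = \left(-17 + 1277965\right) \left(-3149467 + \frac{1197475}{967686}\right) = 1277948 \left(- \frac{3047693925887}{967686}\right) = - \frac{1947397178599719938}{483843}$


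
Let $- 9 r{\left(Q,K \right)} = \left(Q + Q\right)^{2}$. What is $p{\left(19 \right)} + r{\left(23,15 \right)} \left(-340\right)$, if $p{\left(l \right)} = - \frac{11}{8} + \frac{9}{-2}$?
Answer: $\frac{5755097}{72} \approx 79932.0$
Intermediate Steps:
$p{\left(l \right)} = - \frac{47}{8}$ ($p{\left(l \right)} = \left(-11\right) \frac{1}{8} + 9 \left(- \frac{1}{2}\right) = - \frac{11}{8} - \frac{9}{2} = - \frac{47}{8}$)
$r{\left(Q,K \right)} = - \frac{4 Q^{2}}{9}$ ($r{\left(Q,K \right)} = - \frac{\left(Q + Q\right)^{2}}{9} = - \frac{\left(2 Q\right)^{2}}{9} = - \frac{4 Q^{2}}{9}$)
$p{\left(19 \right)} + r{\left(23,15 \right)} \left(-340\right) = - \frac{47}{8} + - \frac{4 \cdot 23^{2}}{9} \left(-340\right) = - \frac{47}{8} + \left(- \frac{4}{9}\right) 529 \left(-340\right) = - \frac{47}{8} - - \frac{719440}{9} = - \frac{47}{8} + \frac{719440}{9} = \frac{5755097}{72}$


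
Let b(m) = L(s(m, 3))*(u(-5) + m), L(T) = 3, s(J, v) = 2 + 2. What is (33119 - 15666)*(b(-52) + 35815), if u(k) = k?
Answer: 622094732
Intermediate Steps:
s(J, v) = 4
b(m) = -15 + 3*m (b(m) = 3*(-5 + m) = -15 + 3*m)
(33119 - 15666)*(b(-52) + 35815) = (33119 - 15666)*((-15 + 3*(-52)) + 35815) = 17453*((-15 - 156) + 35815) = 17453*(-171 + 35815) = 17453*35644 = 622094732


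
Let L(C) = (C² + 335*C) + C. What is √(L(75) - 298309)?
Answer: 2*I*√66871 ≈ 517.19*I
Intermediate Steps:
L(C) = C² + 336*C
√(L(75) - 298309) = √(75*(336 + 75) - 298309) = √(75*411 - 298309) = √(30825 - 298309) = √(-267484) = 2*I*√66871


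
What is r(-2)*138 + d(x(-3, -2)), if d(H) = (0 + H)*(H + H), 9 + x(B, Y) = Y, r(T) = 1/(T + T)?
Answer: 415/2 ≈ 207.50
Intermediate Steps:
r(T) = 1/(2*T)
x(B, Y) = -9 + Y
d(H) = 2*H² (d(H) = H*(2*H) = 2*H²)
r(-2)*138 + d(x(-3, -2)) = ((½)/(-2))*138 + 2*(-9 - 2)² = ((½)*(-½))*138 + 2*(-11)² = -¼*138 + 2*121 = -69/2 + 242 = 415/2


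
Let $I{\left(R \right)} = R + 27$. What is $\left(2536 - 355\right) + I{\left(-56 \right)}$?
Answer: $2152$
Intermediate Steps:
$I{\left(R \right)} = 27 + R$
$\left(2536 - 355\right) + I{\left(-56 \right)} = \left(2536 - 355\right) + \left(27 - 56\right) = 2181 - 29 = 2152$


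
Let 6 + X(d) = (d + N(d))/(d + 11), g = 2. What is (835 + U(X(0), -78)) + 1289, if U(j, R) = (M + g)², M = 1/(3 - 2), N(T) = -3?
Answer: 2133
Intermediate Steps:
M = 1 (M = 1/1 = 1)
X(d) = -6 + (-3 + d)/(11 + d) (X(d) = -6 + (d - 3)/(d + 11) = -6 + (-3 + d)/(11 + d))
U(j, R) = 9 (U(j, R) = (1 + 2)² = 3² = 9)
(835 + U(X(0), -78)) + 1289 = (835 + 9) + 1289 = 844 + 1289 = 2133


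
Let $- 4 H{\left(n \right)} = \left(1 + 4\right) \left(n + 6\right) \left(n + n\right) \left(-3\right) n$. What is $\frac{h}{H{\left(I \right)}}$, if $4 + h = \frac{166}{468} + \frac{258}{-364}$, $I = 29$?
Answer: $- \frac{7132}{361608975} \approx -1.9723 \cdot 10^{-5}$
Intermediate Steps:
$h = - \frac{3566}{819}$ ($h = -4 + \left(\frac{166}{468} + \frac{258}{-364}\right) = -4 + \left(166 \cdot \frac{1}{468} + 258 \left(- \frac{1}{364}\right)\right) = -4 + \left(\frac{83}{234} - \frac{129}{182}\right) = -4 - \frac{290}{819} = - \frac{3566}{819} \approx -4.3541$)
$H{\left(n \right)} = \frac{15 n^{2} \left(6 + n\right)}{2}$ ($H{\left(n \right)} = - \frac{\left(1 + 4\right) \left(n + 6\right) \left(n + n\right) \left(-3\right) n}{4} = - \frac{5 \left(6 + n\right) 2 n \left(-3\right) n}{4} = - \frac{5 \cdot 2 n \left(6 + n\right) \left(-3\right) n}{4} = - \frac{5 - 6 n \left(6 + n\right) n}{4} = - \frac{5 \left(- 6 n^{2} \left(6 + n\right)\right)}{4} = - \frac{\left(-30\right) n^{2} \left(6 + n\right)}{4} = \frac{15 n^{2} \left(6 + n\right)}{2}$)
$\frac{h}{H{\left(I \right)}} = - \frac{3566}{819 \frac{15 \cdot 29^{2} \left(6 + 29\right)}{2}} = - \frac{3566}{819 \cdot \frac{15}{2} \cdot 841 \cdot 35} = - \frac{3566}{819 \cdot \frac{441525}{2}} = \left(- \frac{3566}{819}\right) \frac{2}{441525} = - \frac{7132}{361608975}$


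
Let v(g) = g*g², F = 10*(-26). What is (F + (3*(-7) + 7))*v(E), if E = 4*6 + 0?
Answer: -3787776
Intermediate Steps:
F = -260
E = 24 (E = 24 + 0 = 24)
v(g) = g³
(F + (3*(-7) + 7))*v(E) = (-260 + (3*(-7) + 7))*24³ = (-260 + (-21 + 7))*13824 = (-260 - 14)*13824 = -274*13824 = -3787776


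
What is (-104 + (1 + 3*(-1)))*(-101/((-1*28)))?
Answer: -5353/14 ≈ -382.36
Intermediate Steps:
(-104 + (1 + 3*(-1)))*(-101/((-1*28))) = (-104 + (1 - 3))*(-101/(-28)) = (-104 - 2)*(-101*(-1/28)) = -106*101/28 = -5353/14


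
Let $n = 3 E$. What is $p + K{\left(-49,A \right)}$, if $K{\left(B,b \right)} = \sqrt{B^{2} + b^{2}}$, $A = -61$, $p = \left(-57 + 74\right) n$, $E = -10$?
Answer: $-510 + \sqrt{6122} \approx -431.76$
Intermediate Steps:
$n = -30$ ($n = 3 \left(-10\right) = -30$)
$p = -510$ ($p = \left(-57 + 74\right) \left(-30\right) = 17 \left(-30\right) = -510$)
$p + K{\left(-49,A \right)} = -510 + \sqrt{\left(-49\right)^{2} + \left(-61\right)^{2}} = -510 + \sqrt{2401 + 3721} = -510 + \sqrt{6122}$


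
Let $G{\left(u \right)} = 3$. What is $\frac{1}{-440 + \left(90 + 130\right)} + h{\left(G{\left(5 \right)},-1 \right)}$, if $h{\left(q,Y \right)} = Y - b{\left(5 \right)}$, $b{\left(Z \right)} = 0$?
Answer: $- \frac{221}{220} \approx -1.0045$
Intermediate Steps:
$h{\left(q,Y \right)} = Y$ ($h{\left(q,Y \right)} = Y - 0 = Y + 0 = Y$)
$\frac{1}{-440 + \left(90 + 130\right)} + h{\left(G{\left(5 \right)},-1 \right)} = \frac{1}{-440 + \left(90 + 130\right)} - 1 = \frac{1}{-440 + 220} - 1 = \frac{1}{-220} - 1 = - \frac{1}{220} - 1 = - \frac{221}{220}$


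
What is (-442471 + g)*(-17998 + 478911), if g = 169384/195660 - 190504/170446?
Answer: -850164355717884209321/4168683045 ≈ -2.0394e+11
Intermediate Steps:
g = -1050398422/4168683045 (g = 169384*(1/195660) - 190504*1/170446 = 42346/48915 - 95252/85223 = -1050398422/4168683045 ≈ -0.25197)
(-442471 + g)*(-17998 + 478911) = (-442471 - 1050398422/4168683045)*(-17998 + 478911) = -1844522406002617/4168683045*460913 = -850164355717884209321/4168683045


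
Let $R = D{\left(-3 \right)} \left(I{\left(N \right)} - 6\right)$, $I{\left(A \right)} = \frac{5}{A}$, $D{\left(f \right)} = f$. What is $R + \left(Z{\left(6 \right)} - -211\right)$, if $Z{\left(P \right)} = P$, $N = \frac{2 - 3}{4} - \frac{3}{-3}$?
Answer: $215$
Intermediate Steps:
$N = \frac{3}{4}$ ($N = \left(2 - 3\right) \frac{1}{4} - -1 = \left(-1\right) \frac{1}{4} + 1 = - \frac{1}{4} + 1 = \frac{3}{4} \approx 0.75$)
$R = -2$ ($R = - 3 \left(\frac{5}{\frac{3}{4}} - 6\right) = - 3 \left(5 \cdot \frac{4}{3} - 6\right) = - 3 \left(\frac{20}{3} - 6\right) = \left(-3\right) \frac{2}{3} = -2$)
$R + \left(Z{\left(6 \right)} - -211\right) = -2 + \left(6 - -211\right) = -2 + \left(6 + 211\right) = -2 + 217 = 215$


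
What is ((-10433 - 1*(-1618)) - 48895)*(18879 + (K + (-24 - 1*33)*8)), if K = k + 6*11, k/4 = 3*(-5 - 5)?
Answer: -1060074990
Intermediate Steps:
k = -120 (k = 4*(3*(-5 - 5)) = 4*(3*(-10)) = 4*(-30) = -120)
K = -54 (K = -120 + 6*11 = -120 + 66 = -54)
((-10433 - 1*(-1618)) - 48895)*(18879 + (K + (-24 - 1*33)*8)) = ((-10433 - 1*(-1618)) - 48895)*(18879 + (-54 + (-24 - 1*33)*8)) = ((-10433 + 1618) - 48895)*(18879 + (-54 + (-24 - 33)*8)) = (-8815 - 48895)*(18879 + (-54 - 57*8)) = -57710*(18879 + (-54 - 456)) = -57710*(18879 - 510) = -57710*18369 = -1060074990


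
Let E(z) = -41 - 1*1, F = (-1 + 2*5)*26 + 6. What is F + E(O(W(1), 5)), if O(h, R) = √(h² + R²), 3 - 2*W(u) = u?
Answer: 198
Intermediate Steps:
W(u) = 3/2 - u/2
O(h, R) = √(R² + h²)
F = 240 (F = (-1 + 10)*26 + 6 = 9*26 + 6 = 234 + 6 = 240)
E(z) = -42 (E(z) = -41 - 1 = -42)
F + E(O(W(1), 5)) = 240 - 42 = 198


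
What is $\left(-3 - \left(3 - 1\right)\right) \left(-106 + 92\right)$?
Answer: $70$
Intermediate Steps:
$\left(-3 - \left(3 - 1\right)\right) \left(-106 + 92\right) = \left(-3 - 2\right) \left(-14\right) = \left(-5\right) \left(-14\right) = 70$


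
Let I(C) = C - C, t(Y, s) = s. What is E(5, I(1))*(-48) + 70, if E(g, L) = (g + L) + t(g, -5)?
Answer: 70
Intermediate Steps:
I(C) = 0
E(g, L) = -5 + L + g (E(g, L) = (g + L) - 5 = (L + g) - 5 = -5 + L + g)
E(5, I(1))*(-48) + 70 = (-5 + 0 + 5)*(-48) + 70 = 0*(-48) + 70 = 0 + 70 = 70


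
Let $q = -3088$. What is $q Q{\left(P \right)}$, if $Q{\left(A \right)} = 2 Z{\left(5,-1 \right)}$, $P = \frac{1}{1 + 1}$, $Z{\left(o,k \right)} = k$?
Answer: $6176$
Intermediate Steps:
$P = \frac{1}{2} \approx 0.5$
$Q{\left(A \right)} = -2$ ($Q{\left(A \right)} = 2 \left(-1\right) = -2$)
$q Q{\left(P \right)} = \left(-3088\right) \left(-2\right) = 6176$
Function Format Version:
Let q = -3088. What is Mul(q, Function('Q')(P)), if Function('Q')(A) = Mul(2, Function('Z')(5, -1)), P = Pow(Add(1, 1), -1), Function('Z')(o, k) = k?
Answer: 6176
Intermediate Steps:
P = Rational(1, 2) (P = Pow(2, -1) = Rational(1, 2) ≈ 0.50000)
Function('Q')(A) = -2 (Function('Q')(A) = Mul(2, -1) = -2)
Mul(q, Function('Q')(P)) = Mul(-3088, -2) = 6176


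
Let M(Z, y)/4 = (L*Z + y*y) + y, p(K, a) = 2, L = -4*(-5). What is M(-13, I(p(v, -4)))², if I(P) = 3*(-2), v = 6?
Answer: 846400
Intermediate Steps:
L = 20
I(P) = -6
M(Z, y) = 4*y + 4*y² + 80*Z (M(Z, y) = 4*((20*Z + y*y) + y) = 4*((20*Z + y²) + y) = 4*((y² + 20*Z) + y) = 4*(y + y² + 20*Z) = 4*y + 4*y² + 80*Z)
M(-13, I(p(v, -4)))² = (4*(-6) + 4*(-6)² + 80*(-13))² = (-24 + 4*36 - 1040)² = (-24 + 144 - 1040)² = (-920)² = 846400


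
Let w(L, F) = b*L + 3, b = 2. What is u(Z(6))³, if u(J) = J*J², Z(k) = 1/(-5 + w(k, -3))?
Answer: 1/1000000000 ≈ 1.0000e-9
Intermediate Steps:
w(L, F) = 3 + 2*L (w(L, F) = 2*L + 3 = 3 + 2*L)
Z(k) = 1/(-2 + 2*k) (Z(k) = 1/(-5 + (3 + 2*k)) = 1/(-2 + 2*k))
u(J) = J³
u(Z(6))³ = ((1/(2*(-1 + 6)))³)³ = (((½)/5)³)³ = (((½)*(⅕))³)³ = ((⅒)³)³ = (1/1000)³ = 1/1000000000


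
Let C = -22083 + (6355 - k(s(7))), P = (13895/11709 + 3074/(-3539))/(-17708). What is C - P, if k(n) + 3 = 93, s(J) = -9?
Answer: -11607039239767805/733786777908 ≈ -15818.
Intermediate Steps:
k(n) = 90 (k(n) = -3 + 93 = 90)
P = -13180939/733786777908 (P = (13895*(1/11709) + 3074*(-1/3539))*(-1/17708) = (13895/11709 - 3074/3539)*(-1/17708) = (13180939/41438151)*(-1/17708) = -13180939/733786777908 ≈ -1.7963e-5)
C = -15818 (C = -22083 + (6355 - 1*90) = -22083 + (6355 - 90) = -22083 + 6265 = -15818)
C - P = -15818 - 1*(-13180939/733786777908) = -15818 + 13180939/733786777908 = -11607039239767805/733786777908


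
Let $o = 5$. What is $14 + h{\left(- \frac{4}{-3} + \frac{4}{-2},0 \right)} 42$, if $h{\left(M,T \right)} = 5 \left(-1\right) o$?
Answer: $-1036$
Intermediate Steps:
$h{\left(M,T \right)} = -25$ ($h{\left(M,T \right)} = 5 \left(-1\right) 5 = \left(-5\right) 5 = -25$)
$14 + h{\left(- \frac{4}{-3} + \frac{4}{-2},0 \right)} 42 = 14 - 1050 = -1036$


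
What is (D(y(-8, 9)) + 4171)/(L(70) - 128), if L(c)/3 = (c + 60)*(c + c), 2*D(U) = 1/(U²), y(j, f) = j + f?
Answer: 8343/108944 ≈ 0.076581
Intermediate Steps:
y(j, f) = f + j
D(U) = 1/(2*U²) (D(U) = 1/(2*(U²)) = 1/(2*U²))
L(c) = 6*c*(60 + c) (L(c) = 3*((c + 60)*(c + c)) = 3*((60 + c)*(2*c)) = 3*(2*c*(60 + c)) = 6*c*(60 + c))
(D(y(-8, 9)) + 4171)/(L(70) - 128) = (1/(2*(9 - 8)²) + 4171)/(6*70*(60 + 70) - 128) = ((½)/1² + 4171)/(6*70*130 - 128) = ((½)*1 + 4171)/(54600 - 128) = (½ + 4171)/54472 = (8343/2)*(1/54472) = 8343/108944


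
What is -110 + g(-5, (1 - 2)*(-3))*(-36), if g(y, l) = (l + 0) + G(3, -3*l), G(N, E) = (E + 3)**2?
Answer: -1514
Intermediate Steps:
G(N, E) = (3 + E)**2
g(y, l) = l + (3 - 3*l)**2 (g(y, l) = (l + 0) + (3 - 3*l)**2 = l + (3 - 3*l)**2)
-110 + g(-5, (1 - 2)*(-3))*(-36) = -110 + ((1 - 2)*(-3) + 9*(-1 + (1 - 2)*(-3))**2)*(-36) = -110 + (-1*(-3) + 9*(-1 - 1*(-3))**2)*(-36) = -110 + (3 + 9*(-1 + 3)**2)*(-36) = -110 + (3 + 9*2**2)*(-36) = -110 + (3 + 9*4)*(-36) = -110 + (3 + 36)*(-36) = -110 + 39*(-36) = -110 - 1404 = -1514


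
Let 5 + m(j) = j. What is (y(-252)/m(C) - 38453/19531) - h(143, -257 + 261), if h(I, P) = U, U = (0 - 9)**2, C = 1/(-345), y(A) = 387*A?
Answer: 327169404158/16855253 ≈ 19411.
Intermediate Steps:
C = -1/345 ≈ -0.0028986
m(j) = -5 + j
U = 81 (U = (-9)**2 = 81)
h(I, P) = 81
(y(-252)/m(C) - 38453/19531) - h(143, -257 + 261) = ((387*(-252))/(-5 - 1/345) - 38453/19531) - 1*81 = (-97524/(-1726/345) - 38453*1/19531) - 81 = (-97524*(-345/1726) - 38453/19531) - 81 = (16822890/863 - 38453/19531) - 81 = 328534679651/16855253 - 81 = 327169404158/16855253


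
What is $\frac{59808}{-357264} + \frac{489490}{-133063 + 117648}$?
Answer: $- \frac{732496232}{22946769} \approx -31.922$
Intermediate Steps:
$\frac{59808}{-357264} + \frac{489490}{-133063 + 117648} = 59808 \left(- \frac{1}{357264}\right) + \frac{489490}{-15415} = - \frac{1246}{7443} + 489490 \left(- \frac{1}{15415}\right) = - \frac{1246}{7443} - \frac{97898}{3083} = - \frac{732496232}{22946769}$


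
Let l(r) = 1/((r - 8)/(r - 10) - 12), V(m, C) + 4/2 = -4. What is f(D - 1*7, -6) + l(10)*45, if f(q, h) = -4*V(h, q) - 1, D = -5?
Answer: 23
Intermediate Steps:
V(m, C) = -6 (V(m, C) = -2 - 4 = -6)
l(r) = 1/(-12 + (-8 + r)/(-10 + r)) (l(r) = 1/((-8 + r)/(-10 + r) - 12) = 1/(-12 + (-8 + r)/(-10 + r)))
f(q, h) = 23 (f(q, h) = -4*(-6) - 1 = 24 - 1 = 23)
f(D - 1*7, -6) + l(10)*45 = 23 + ((10 - 1*10)/(-112 + 11*10))*45 = 23 + ((10 - 10)/(-112 + 110))*45 = 23 + (0/(-2))*45 = 23 - 1/2*0*45 = 23 + 0*45 = 23 + 0 = 23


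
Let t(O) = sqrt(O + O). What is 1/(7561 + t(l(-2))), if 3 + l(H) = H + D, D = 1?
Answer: 7561/57168729 - 2*I*sqrt(2)/57168729 ≈ 0.00013226 - 4.9475e-8*I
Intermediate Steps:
l(H) = -2 + H (l(H) = -3 + (H + 1) = -3 + (1 + H) = -2 + H)
t(O) = sqrt(2)*sqrt(O) (t(O) = sqrt(2*O) = sqrt(2)*sqrt(O))
1/(7561 + t(l(-2))) = 1/(7561 + sqrt(2)*sqrt(-2 - 2)) = 1/(7561 + sqrt(2)*sqrt(-4)) = 1/(7561 + sqrt(2)*(2*I)) = 1/(7561 + 2*I*sqrt(2))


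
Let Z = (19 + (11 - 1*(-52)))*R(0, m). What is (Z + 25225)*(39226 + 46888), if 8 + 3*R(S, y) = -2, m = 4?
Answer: 6446063470/3 ≈ 2.1487e+9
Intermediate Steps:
R(S, y) = -10/3 (R(S, y) = -8/3 + (1/3)*(-2) = -8/3 - 2/3 = -10/3)
Z = -820/3 (Z = (19 + (11 - 1*(-52)))*(-10/3) = (19 + (11 + 52))*(-10/3) = (19 + 63)*(-10/3) = 82*(-10/3) = -820/3 ≈ -273.33)
(Z + 25225)*(39226 + 46888) = (-820/3 + 25225)*(39226 + 46888) = (74855/3)*86114 = 6446063470/3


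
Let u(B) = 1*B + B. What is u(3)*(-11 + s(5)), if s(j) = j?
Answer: -36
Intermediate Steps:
u(B) = 2*B (u(B) = B + B = 2*B)
u(3)*(-11 + s(5)) = (2*3)*(-11 + 5) = 6*(-6) = -36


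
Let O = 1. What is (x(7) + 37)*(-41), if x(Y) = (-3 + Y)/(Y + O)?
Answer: -3075/2 ≈ -1537.5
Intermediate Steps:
x(Y) = (-3 + Y)/(1 + Y) (x(Y) = (-3 + Y)/(Y + 1) = (-3 + Y)/(1 + Y))
(x(7) + 37)*(-41) = ((-3 + 7)/(1 + 7) + 37)*(-41) = (4/8 + 37)*(-41) = ((1/8)*4 + 37)*(-41) = (1/2 + 37)*(-41) = (75/2)*(-41) = -3075/2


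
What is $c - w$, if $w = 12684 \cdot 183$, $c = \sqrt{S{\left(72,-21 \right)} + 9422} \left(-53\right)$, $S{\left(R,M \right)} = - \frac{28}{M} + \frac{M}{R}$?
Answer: $-2321172 - \frac{53 \sqrt{1356918}}{12} \approx -2.3263 \cdot 10^{6}$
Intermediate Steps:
$c = - \frac{53 \sqrt{1356918}}{12}$ ($c = \sqrt{\left(- \frac{28}{-21} - \frac{21}{72}\right) + 9422} \left(-53\right) = \sqrt{\left(\left(-28\right) \left(- \frac{1}{21}\right) - \frac{7}{24}\right) + 9422} \left(-53\right) = \sqrt{\left(\frac{4}{3} - \frac{7}{24}\right) + 9422} \left(-53\right) = \sqrt{\frac{25}{24} + 9422} \left(-53\right) = \sqrt{\frac{226153}{24}} \left(-53\right) = \frac{\sqrt{1356918}}{12} \left(-53\right) = - \frac{53 \sqrt{1356918}}{12} \approx -5144.8$)
$w = 2321172$
$c - w = - \frac{53 \sqrt{1356918}}{12} - 2321172 = -2321172 - \frac{53 \sqrt{1356918}}{12}$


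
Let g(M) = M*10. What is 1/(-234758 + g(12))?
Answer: -1/234638 ≈ -4.2619e-6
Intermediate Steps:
g(M) = 10*M
1/(-234758 + g(12)) = 1/(-234758 + 10*12) = 1/(-234758 + 120) = 1/(-234638) = -1/234638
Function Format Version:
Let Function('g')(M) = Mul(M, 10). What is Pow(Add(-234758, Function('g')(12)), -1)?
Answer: Rational(-1, 234638) ≈ -4.2619e-6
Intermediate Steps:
Function('g')(M) = Mul(10, M)
Pow(Add(-234758, Function('g')(12)), -1) = Pow(Add(-234758, Mul(10, 12)), -1) = Pow(Add(-234758, 120), -1) = Pow(-234638, -1) = Rational(-1, 234638)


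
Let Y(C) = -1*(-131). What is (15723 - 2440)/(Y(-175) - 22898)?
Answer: -13283/22767 ≈ -0.58343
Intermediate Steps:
Y(C) = 131
(15723 - 2440)/(Y(-175) - 22898) = (15723 - 2440)/(131 - 22898) = 13283/(-22767) = 13283*(-1/22767) = -13283/22767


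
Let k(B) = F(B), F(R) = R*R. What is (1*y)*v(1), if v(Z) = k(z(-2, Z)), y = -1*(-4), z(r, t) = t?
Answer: 4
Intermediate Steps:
y = 4
F(R) = R²
k(B) = B²
v(Z) = Z²
(1*y)*v(1) = (1*4)*1² = 4*1 = 4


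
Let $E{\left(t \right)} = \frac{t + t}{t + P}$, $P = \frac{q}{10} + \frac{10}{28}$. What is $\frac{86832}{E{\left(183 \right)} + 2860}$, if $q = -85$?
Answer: $\frac{17713728}{583867} \approx 30.339$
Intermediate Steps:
$P = - \frac{57}{7}$ ($P = - \frac{85}{10} + \frac{10}{28} = \left(-85\right) \frac{1}{10} + 10 \cdot \frac{1}{28} = - \frac{17}{2} + \frac{5}{14} = - \frac{57}{7} \approx -8.1429$)
$E{\left(t \right)} = \frac{2 t}{- \frac{57}{7} + t}$ ($E{\left(t \right)} = \frac{t + t}{t - \frac{57}{7}} = \frac{2 t}{- \frac{57}{7} + t}$)
$\frac{86832}{E{\left(183 \right)} + 2860} = \frac{86832}{14 \cdot 183 \frac{1}{-57 + 7 \cdot 183} + 2860} = \frac{86832}{14 \cdot 183 \frac{1}{-57 + 1281} + 2860} = \frac{86832}{14 \cdot 183 \cdot \frac{1}{1224} + 2860} = \frac{86832}{\frac{427}{204} + 2860} = \frac{86832}{\frac{583867}{204}} = 86832 \cdot \frac{204}{583867} = \frac{17713728}{583867}$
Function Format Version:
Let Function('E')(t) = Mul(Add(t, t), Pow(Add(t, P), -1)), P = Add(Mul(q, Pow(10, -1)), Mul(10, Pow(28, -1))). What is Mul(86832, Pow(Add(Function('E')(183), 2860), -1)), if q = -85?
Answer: Rational(17713728, 583867) ≈ 30.339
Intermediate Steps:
P = Rational(-57, 7) (P = Add(Mul(-85, Pow(10, -1)), Mul(10, Pow(28, -1))) = Add(Mul(-85, Rational(1, 10)), Mul(10, Rational(1, 28))) = Add(Rational(-17, 2), Rational(5, 14)) = Rational(-57, 7) ≈ -8.1429)
Function('E')(t) = Mul(2, t, Pow(Add(Rational(-57, 7), t), -1)) (Function('E')(t) = Mul(Add(t, t), Pow(Add(t, Rational(-57, 7)), -1)) = Mul(Mul(2, t), Pow(Add(Rational(-57, 7), t), -1)) = Mul(2, t, Pow(Add(Rational(-57, 7), t), -1)))
Mul(86832, Pow(Add(Function('E')(183), 2860), -1)) = Mul(86832, Pow(Add(Mul(14, 183, Pow(Add(-57, Mul(7, 183)), -1)), 2860), -1)) = Mul(86832, Pow(Add(Mul(14, 183, Pow(Add(-57, 1281), -1)), 2860), -1)) = Mul(86832, Pow(Add(Mul(14, 183, Pow(1224, -1)), 2860), -1)) = Mul(86832, Pow(Add(Mul(14, 183, Rational(1, 1224)), 2860), -1)) = Mul(86832, Pow(Add(Rational(427, 204), 2860), -1)) = Mul(86832, Pow(Rational(583867, 204), -1)) = Mul(86832, Rational(204, 583867)) = Rational(17713728, 583867)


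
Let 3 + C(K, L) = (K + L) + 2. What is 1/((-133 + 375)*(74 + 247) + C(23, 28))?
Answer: 1/77732 ≈ 1.2865e-5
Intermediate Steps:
C(K, L) = -1 + K + L (C(K, L) = -3 + ((K + L) + 2) = -3 + (2 + K + L) = -1 + K + L)
1/((-133 + 375)*(74 + 247) + C(23, 28)) = 1/((-133 + 375)*(74 + 247) + (-1 + 23 + 28)) = 1/(242*321 + 50) = 1/(77682 + 50) = 1/77732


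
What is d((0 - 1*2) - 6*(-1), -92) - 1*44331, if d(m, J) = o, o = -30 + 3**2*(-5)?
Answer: -44406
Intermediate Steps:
o = -75 (o = -30 + 9*(-5) = -30 - 45 = -75)
d(m, J) = -75
d((0 - 1*2) - 6*(-1), -92) - 1*44331 = -75 - 1*44331 = -75 - 44331 = -44406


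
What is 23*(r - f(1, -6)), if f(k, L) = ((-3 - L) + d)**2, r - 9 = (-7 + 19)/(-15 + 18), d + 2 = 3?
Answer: -69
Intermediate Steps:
d = 1 (d = -2 + 3 = 1)
r = 13 (r = 9 + (-7 + 19)/(-15 + 18) = 9 + 12/3 = 9 + 12*(1/3) = 9 + 4 = 13)
f(k, L) = (-2 - L)**2 (f(k, L) = ((-3 - L) + 1)**2 = (-2 - L)**2)
23*(r - f(1, -6)) = 23*(13 - (2 - 6)**2) = 23*(13 - 1*(-4)**2) = 23*(13 - 1*16) = 23*(13 - 16) = 23*(-3) = -69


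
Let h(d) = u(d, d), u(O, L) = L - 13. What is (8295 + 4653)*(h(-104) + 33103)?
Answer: 427102728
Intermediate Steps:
u(O, L) = -13 + L
h(d) = -13 + d
(8295 + 4653)*(h(-104) + 33103) = (8295 + 4653)*((-13 - 104) + 33103) = 12948*(-117 + 33103) = 12948*32986 = 427102728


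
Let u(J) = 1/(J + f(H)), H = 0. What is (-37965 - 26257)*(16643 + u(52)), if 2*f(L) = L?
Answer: -27790047507/26 ≈ -1.0688e+9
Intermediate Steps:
f(L) = L/2
u(J) = 1/J (u(J) = 1/(J + (½)*0) = 1/(J + 0) = 1/J)
(-37965 - 26257)*(16643 + u(52)) = (-37965 - 26257)*(16643 + 1/52) = -64222*(16643 + 1/52) = -64222*865437/52 = -27790047507/26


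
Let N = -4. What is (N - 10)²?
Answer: 196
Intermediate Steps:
(N - 10)² = (-4 - 10)² = (-14)² = 196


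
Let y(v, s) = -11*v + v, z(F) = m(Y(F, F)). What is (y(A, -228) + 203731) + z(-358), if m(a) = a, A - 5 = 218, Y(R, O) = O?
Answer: 201143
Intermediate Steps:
A = 223 (A = 5 + 218 = 223)
z(F) = F
y(v, s) = -10*v
(y(A, -228) + 203731) + z(-358) = (-10*223 + 203731) - 358 = (-2230 + 203731) - 358 = 201501 - 358 = 201143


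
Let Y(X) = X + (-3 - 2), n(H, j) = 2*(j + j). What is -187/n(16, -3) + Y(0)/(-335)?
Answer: 12541/804 ≈ 15.598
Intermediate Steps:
n(H, j) = 4*j (n(H, j) = 2*(2*j) = 4*j)
Y(X) = -5 + X (Y(X) = X - 5 = -5 + X)
-187/n(16, -3) + Y(0)/(-335) = -187/(4*(-3)) + (-5 + 0)/(-335) = -187/(-12) - 5*(-1/335) = -187*(-1/12) + 1/67 = 187/12 + 1/67 = 12541/804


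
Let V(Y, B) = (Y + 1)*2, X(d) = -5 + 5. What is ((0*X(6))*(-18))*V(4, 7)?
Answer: 0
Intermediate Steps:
X(d) = 0
V(Y, B) = 2 + 2*Y (V(Y, B) = (1 + Y)*2 = 2 + 2*Y)
((0*X(6))*(-18))*V(4, 7) = ((0*0)*(-18))*(2 + 2*4) = (0*(-18))*(2 + 8) = 0*10 = 0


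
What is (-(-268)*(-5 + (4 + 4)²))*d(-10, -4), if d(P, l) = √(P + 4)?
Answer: 15812*I*√6 ≈ 38731.0*I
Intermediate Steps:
d(P, l) = √(4 + P)
(-(-268)*(-5 + (4 + 4)²))*d(-10, -4) = (-(-268)*(-5 + (4 + 4)²))*√(4 - 10) = (-(-268)*(-5 + 8²))*√(-6) = (-(-268)*(-5 + 64))*(I*√6) = (-(-268)*59)*(I*√6) = (-67*(-236))*(I*√6) = 15812*(I*√6) = 15812*I*√6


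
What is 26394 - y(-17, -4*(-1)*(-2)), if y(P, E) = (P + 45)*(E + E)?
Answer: 26842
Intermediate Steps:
y(P, E) = 2*E*(45 + P) (y(P, E) = (45 + P)*(2*E) = 2*E*(45 + P))
26394 - y(-17, -4*(-1)*(-2)) = 26394 - 2*-4*(-1)*(-2)*(45 - 17) = 26394 - 2*4*(-2)*28 = 26394 - 2*(-8)*28 = 26394 - 1*(-448) = 26394 + 448 = 26842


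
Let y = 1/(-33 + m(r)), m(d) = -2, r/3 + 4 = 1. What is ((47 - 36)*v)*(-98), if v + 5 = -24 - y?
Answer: 156156/5 ≈ 31231.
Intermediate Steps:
r = -9 (r = -12 + 3*1 = -12 + 3 = -9)
y = -1/35 (y = 1/(-33 - 2) = 1/(-35) = -1/35 ≈ -0.028571)
v = -1014/35 (v = -5 + (-24 - 1*(-1/35)) = -5 + (-24 + 1/35) = -5 - 839/35 = -1014/35 ≈ -28.971)
((47 - 36)*v)*(-98) = ((47 - 36)*(-1014/35))*(-98) = (11*(-1014/35))*(-98) = -11154/35*(-98) = 156156/5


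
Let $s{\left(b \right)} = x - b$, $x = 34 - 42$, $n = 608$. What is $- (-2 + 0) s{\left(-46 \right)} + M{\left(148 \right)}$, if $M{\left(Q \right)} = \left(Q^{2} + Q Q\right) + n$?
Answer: $44492$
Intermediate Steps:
$x = -8$
$s{\left(b \right)} = -8 - b$
$M{\left(Q \right)} = 608 + 2 Q^{2}$ ($M{\left(Q \right)} = \left(Q^{2} + Q Q\right) + 608 = \left(Q^{2} + Q^{2}\right) + 608 = 2 Q^{2} + 608 = 608 + 2 Q^{2}$)
$- (-2 + 0) s{\left(-46 \right)} + M{\left(148 \right)} = - (-2 + 0) \left(-8 - -46\right) + \left(608 + 2 \cdot 148^{2}\right) = \left(-1\right) \left(-2\right) \left(-8 + 46\right) + \left(608 + 2 \cdot 21904\right) = 2 \cdot 38 + \left(608 + 43808\right) = 76 + 44416 = 44492$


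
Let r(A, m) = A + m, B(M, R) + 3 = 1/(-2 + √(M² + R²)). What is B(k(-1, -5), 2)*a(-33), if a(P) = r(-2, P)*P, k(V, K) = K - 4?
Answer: -92785/27 + 385*√85/27 ≈ -3305.0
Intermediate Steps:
k(V, K) = -4 + K
B(M, R) = -3 + 1/(-2 + √(M² + R²))
a(P) = P*(-2 + P) (a(P) = (-2 + P)*P = P*(-2 + P))
B(k(-1, -5), 2)*a(-33) = ((7 - 3*√((-4 - 5)² + 2²))/(-2 + √((-4 - 5)² + 2²)))*(-33*(-2 - 33)) = ((7 - 3*√((-9)² + 4))/(-2 + √((-9)² + 4)))*(-33*(-35)) = ((7 - 3*√(81 + 4))/(-2 + √(81 + 4)))*1155 = ((7 - 3*√85)/(-2 + √85))*1155 = 1155*(7 - 3*√85)/(-2 + √85)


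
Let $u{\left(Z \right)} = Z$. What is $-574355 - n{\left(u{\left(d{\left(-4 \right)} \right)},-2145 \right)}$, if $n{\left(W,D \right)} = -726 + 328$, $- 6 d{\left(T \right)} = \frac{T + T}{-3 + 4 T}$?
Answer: $-573957$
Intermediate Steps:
$d{\left(T \right)} = - \frac{T}{3 \left(-3 + 4 T\right)}$ ($d{\left(T \right)} = - \frac{\left(T + T\right) \frac{1}{-3 + 4 T}}{6} = - \frac{2 T \frac{1}{-3 + 4 T}}{6} = - \frac{T}{3 \left(-3 + 4 T\right)}$)
$n{\left(W,D \right)} = -398$
$-574355 - n{\left(u{\left(d{\left(-4 \right)} \right)},-2145 \right)} = -574355 - -398 = -574355 + 398 = -573957$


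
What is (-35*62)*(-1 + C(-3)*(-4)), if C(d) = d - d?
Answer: 2170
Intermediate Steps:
C(d) = 0
(-35*62)*(-1 + C(-3)*(-4)) = (-35*62)*(-1 + 0*(-4)) = -2170*(-1 + 0) = -2170*(-1) = 2170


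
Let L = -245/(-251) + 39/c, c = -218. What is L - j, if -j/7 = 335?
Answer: 128357331/54718 ≈ 2345.8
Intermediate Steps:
j = -2345 (j = -7*335 = -2345)
L = 43621/54718 (L = -245/(-251) + 39/(-218) = -245*(-1/251) + 39*(-1/218) = 245/251 - 39/218 = 43621/54718 ≈ 0.79720)
L - j = 43621/54718 - 1*(-2345) = 43621/54718 + 2345 = 128357331/54718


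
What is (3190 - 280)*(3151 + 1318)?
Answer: 13004790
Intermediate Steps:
(3190 - 280)*(3151 + 1318) = 2910*4469 = 13004790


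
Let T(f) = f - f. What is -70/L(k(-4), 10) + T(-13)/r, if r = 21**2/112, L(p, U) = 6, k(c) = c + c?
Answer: -35/3 ≈ -11.667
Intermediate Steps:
k(c) = 2*c
r = 63/16 (r = 441*(1/112) = 63/16 ≈ 3.9375)
T(f) = 0
-70/L(k(-4), 10) + T(-13)/r = -70/6 + 0/(63/16) = -70*1/6 + 0*(16/63) = -35/3 + 0 = -35/3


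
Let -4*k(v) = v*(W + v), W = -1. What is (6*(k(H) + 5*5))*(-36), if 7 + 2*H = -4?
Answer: -6939/2 ≈ -3469.5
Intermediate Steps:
H = -11/2 (H = -7/2 + (1/2)*(-4) = -7/2 - 2 = -11/2 ≈ -5.5000)
k(v) = -v*(-1 + v)/4
(6*(k(H) + 5*5))*(-36) = (6*((1/4)*(-11/2)*(1 - 1*(-11/2)) + 5*5))*(-36) = (6*((1/4)*(-11/2)*(1 + 11/2) + 25))*(-36) = (6*((1/4)*(-11/2)*(13/2) + 25))*(-36) = (6*(-143/16 + 25))*(-36) = (6*(257/16))*(-36) = (771/8)*(-36) = -6939/2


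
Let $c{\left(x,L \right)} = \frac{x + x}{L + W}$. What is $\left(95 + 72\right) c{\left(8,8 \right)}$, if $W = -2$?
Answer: $\frac{1336}{3} \approx 445.33$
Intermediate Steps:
$c{\left(x,L \right)} = \frac{2 x}{-2 + L}$ ($c{\left(x,L \right)} = \frac{x + x}{L - 2} = \frac{2 x}{-2 + L}$)
$\left(95 + 72\right) c{\left(8,8 \right)} = \left(95 + 72\right) 2 \cdot 8 \frac{1}{-2 + 8} = 167 \cdot 2 \cdot 8 \cdot \frac{1}{6} = 167 \cdot \frac{8}{3} = \frac{1336}{3}$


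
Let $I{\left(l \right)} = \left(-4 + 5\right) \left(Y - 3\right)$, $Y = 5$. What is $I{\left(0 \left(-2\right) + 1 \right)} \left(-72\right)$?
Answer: $-144$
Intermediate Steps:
$I{\left(l \right)} = 2$ ($I{\left(l \right)} = \left(-4 + 5\right) \left(5 - 3\right) = 1 \cdot 2 = 2$)
$I{\left(0 \left(-2\right) + 1 \right)} \left(-72\right) = 2 \left(-72\right) = -144$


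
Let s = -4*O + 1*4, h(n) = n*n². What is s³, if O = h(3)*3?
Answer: -32768000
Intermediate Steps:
h(n) = n³
O = 81 (O = 3³*3 = 27*3 = 81)
s = -320 (s = -4*81 + 1*4 = -324 + 4 = -320)
s³ = (-320)³ = -32768000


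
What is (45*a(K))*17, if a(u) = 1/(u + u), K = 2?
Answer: 765/4 ≈ 191.25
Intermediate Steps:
a(u) = 1/(2*u)
(45*a(K))*17 = (45*((½)/2))*17 = (45*((½)*(½)))*17 = (45*(¼))*17 = (45/4)*17 = 765/4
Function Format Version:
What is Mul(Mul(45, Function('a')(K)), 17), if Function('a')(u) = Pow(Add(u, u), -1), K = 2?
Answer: Rational(765, 4) ≈ 191.25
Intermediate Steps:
Function('a')(u) = Mul(Rational(1, 2), Pow(u, -1)) (Function('a')(u) = Pow(Mul(2, u), -1) = Mul(Rational(1, 2), Pow(u, -1)))
Mul(Mul(45, Function('a')(K)), 17) = Mul(Mul(45, Mul(Rational(1, 2), Pow(2, -1))), 17) = Mul(Mul(45, Mul(Rational(1, 2), Rational(1, 2))), 17) = Mul(Mul(45, Rational(1, 4)), 17) = Mul(Rational(45, 4), 17) = Rational(765, 4)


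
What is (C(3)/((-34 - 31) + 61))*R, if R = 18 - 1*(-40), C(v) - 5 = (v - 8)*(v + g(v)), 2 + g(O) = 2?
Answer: 145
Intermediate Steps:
g(O) = 0 (g(O) = -2 + 2 = 0)
C(v) = 5 + v*(-8 + v) (C(v) = 5 + (v - 8)*(v + 0) = 5 + (-8 + v)*v = 5 + v*(-8 + v))
R = 58 (R = 18 + 40 = 58)
(C(3)/((-34 - 31) + 61))*R = ((5 + 3² - 8*3)/((-34 - 31) + 61))*58 = ((5 + 9 - 24)/(-65 + 61))*58 = -10/(-4)*58 = -10*(-¼)*58 = (5/2)*58 = 145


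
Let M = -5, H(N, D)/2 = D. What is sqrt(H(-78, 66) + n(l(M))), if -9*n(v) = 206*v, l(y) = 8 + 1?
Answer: I*sqrt(74) ≈ 8.6023*I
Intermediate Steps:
H(N, D) = 2*D
l(y) = 9
n(v) = -206*v/9
sqrt(H(-78, 66) + n(l(M))) = sqrt(2*66 - 206/9*9) = sqrt(132 - 206) = sqrt(-74) = I*sqrt(74)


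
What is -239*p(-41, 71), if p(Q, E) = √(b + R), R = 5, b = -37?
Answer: -956*I*√2 ≈ -1352.0*I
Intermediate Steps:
p(Q, E) = 4*I*√2 (p(Q, E) = √(-37 + 5) = √(-32) = 4*I*√2)
-239*p(-41, 71) = -956*I*√2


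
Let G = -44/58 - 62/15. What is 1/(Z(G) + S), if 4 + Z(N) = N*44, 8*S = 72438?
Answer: 1740/15373777 ≈ 0.00011318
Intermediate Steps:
S = 36219/4 (S = (1/8)*72438 = 36219/4 ≈ 9054.8)
G = -2128/435 (G = -44*1/58 - 62*1/15 = -22/29 - 62/15 = -2128/435 ≈ -4.8920)
Z(N) = -4 + 44*N (Z(N) = -4 + N*44 = -4 + 44*N)
1/(Z(G) + S) = 1/((-4 + 44*(-2128/435)) + 36219/4) = 1/((-4 - 93632/435) + 36219/4) = 1/(-95372/435 + 36219/4) = 1/(15373777/1740) = 1740/15373777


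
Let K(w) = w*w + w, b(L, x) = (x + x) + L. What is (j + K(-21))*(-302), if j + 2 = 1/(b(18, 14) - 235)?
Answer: -23858302/189 ≈ -1.2623e+5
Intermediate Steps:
b(L, x) = L + 2*x (b(L, x) = 2*x + L = L + 2*x)
K(w) = w + w² (K(w) = w² + w = w + w²)
j = -379/189 (j = -2 + 1/((18 + 2*14) - 235) = -2 + 1/((18 + 28) - 235) = -2 + 1/(46 - 235) = -2 + 1/(-189) = -2 - 1/189 = -379/189 ≈ -2.0053)
(j + K(-21))*(-302) = (-379/189 - 21*(1 - 21))*(-302) = (-379/189 - 21*(-20))*(-302) = (-379/189 + 420)*(-302) = (79001/189)*(-302) = -23858302/189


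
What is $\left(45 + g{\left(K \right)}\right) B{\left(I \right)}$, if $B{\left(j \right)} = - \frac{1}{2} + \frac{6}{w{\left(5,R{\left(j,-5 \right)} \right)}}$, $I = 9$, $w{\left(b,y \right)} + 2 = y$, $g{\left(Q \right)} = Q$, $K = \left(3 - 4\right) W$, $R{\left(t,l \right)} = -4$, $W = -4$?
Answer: $- \frac{147}{2} \approx -73.5$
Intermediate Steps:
$K = 4$ ($K = \left(3 - 4\right) \left(-4\right) = \left(-1\right) \left(-4\right) = 4$)
$w{\left(b,y \right)} = -2 + y$
$B{\left(j \right)} = - \frac{3}{2}$ ($B{\left(j \right)} = - \frac{1}{2} + \frac{6}{-2 - 4} = \left(-1\right) \frac{1}{2} + \frac{6}{-6} = - \frac{1}{2} + 6 \left(- \frac{1}{6}\right) = - \frac{1}{2} - 1 = - \frac{3}{2}$)
$\left(45 + g{\left(K \right)}\right) B{\left(I \right)} = \left(45 + 4\right) \left(- \frac{3}{2}\right) = 49 \left(- \frac{3}{2}\right) = - \frac{147}{2}$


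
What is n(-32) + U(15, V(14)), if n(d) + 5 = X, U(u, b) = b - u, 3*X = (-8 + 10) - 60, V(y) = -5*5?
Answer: -193/3 ≈ -64.333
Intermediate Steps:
V(y) = -25
X = -58/3 (X = ((-8 + 10) - 60)/3 = (2 - 60)/3 = (⅓)*(-58) = -58/3 ≈ -19.333)
n(d) = -73/3 (n(d) = -5 - 58/3 = -73/3)
n(-32) + U(15, V(14)) = -73/3 + (-25 - 1*15) = -73/3 + (-25 - 15) = -73/3 - 40 = -193/3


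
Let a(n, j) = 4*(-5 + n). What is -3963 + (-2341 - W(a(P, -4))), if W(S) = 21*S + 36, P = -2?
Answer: -5752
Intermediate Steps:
a(n, j) = -20 + 4*n
W(S) = 36 + 21*S
-3963 + (-2341 - W(a(P, -4))) = -3963 + (-2341 - (36 + 21*(-20 + 4*(-2)))) = -3963 + (-2341 - (36 + 21*(-20 - 8))) = -3963 + (-2341 - (36 + 21*(-28))) = -3963 + (-2341 - (36 - 588)) = -3963 + (-2341 - 1*(-552)) = -3963 + (-2341 + 552) = -3963 - 1789 = -5752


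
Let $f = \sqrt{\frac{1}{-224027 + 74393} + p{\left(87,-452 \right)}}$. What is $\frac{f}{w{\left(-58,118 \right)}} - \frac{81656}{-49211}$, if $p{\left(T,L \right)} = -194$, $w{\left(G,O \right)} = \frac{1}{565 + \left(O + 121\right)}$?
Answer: $\frac{81656}{49211} + \frac{134 i \sqrt{482636104122}}{8313} \approx 1.6593 + 11198.0 i$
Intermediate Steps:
$w{\left(G,O \right)} = \frac{1}{686 + O}$ ($w{\left(G,O \right)} = \frac{1}{565 + \left(121 + O\right)} = \frac{1}{686 + O}$)
$f = \frac{i \sqrt{482636104122}}{49878}$ ($f = \sqrt{\frac{1}{-224027 + 74393} - 194} = \sqrt{\frac{1}{-149634} - 194} = \sqrt{- \frac{1}{149634} - 194} = \sqrt{- \frac{29028997}{149634}} = \frac{i \sqrt{482636104122}}{49878} \approx 13.928 i$)
$\frac{f}{w{\left(-58,118 \right)}} - \frac{81656}{-49211} = \frac{\frac{1}{49878} i \sqrt{482636104122}}{\frac{1}{686 + 118}} - \frac{81656}{-49211} = \frac{\frac{1}{49878} i \sqrt{482636104122}}{\frac{1}{804}} - - \frac{81656}{49211} = \frac{i \sqrt{482636104122}}{49878} \frac{1}{\frac{1}{804}} + \frac{81656}{49211} = \frac{i \sqrt{482636104122}}{49878} \cdot 804 + \frac{81656}{49211} = \frac{134 i \sqrt{482636104122}}{8313} + \frac{81656}{49211} = \frac{81656}{49211} + \frac{134 i \sqrt{482636104122}}{8313}$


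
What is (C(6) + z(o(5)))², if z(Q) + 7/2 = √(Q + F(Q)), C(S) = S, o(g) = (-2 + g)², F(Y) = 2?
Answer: 69/4 + 5*√11 ≈ 33.833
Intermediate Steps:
z(Q) = -7/2 + √(2 + Q) (z(Q) = -7/2 + √(Q + 2) = -7/2 + √(2 + Q))
(C(6) + z(o(5)))² = (6 + (-7/2 + √(2 + (-2 + 5)²)))² = (6 + (-7/2 + √(2 + 3²)))² = (6 + (-7/2 + √(2 + 9)))² = (6 + (-7/2 + √11))² = (5/2 + √11)²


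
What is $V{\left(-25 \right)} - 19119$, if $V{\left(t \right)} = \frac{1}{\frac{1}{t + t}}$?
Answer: $-19169$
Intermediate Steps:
$V{\left(t \right)} = 2 t$ ($V{\left(t \right)} = \frac{1}{\frac{1}{2 t}} = \frac{1}{\frac{1}{2} \frac{1}{t}} = 2 t$)
$V{\left(-25 \right)} - 19119 = 2 \left(-25\right) - 19119 = -50 - 19119 = -19169$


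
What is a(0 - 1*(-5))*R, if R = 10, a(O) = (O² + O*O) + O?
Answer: 550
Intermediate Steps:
a(O) = O + 2*O² (a(O) = (O² + O²) + O = 2*O² + O = O + 2*O²)
a(0 - 1*(-5))*R = ((0 - 1*(-5))*(1 + 2*(0 - 1*(-5))))*10 = ((0 + 5)*(1 + 2*(0 + 5)))*10 = (5*(1 + 2*5))*10 = (5*(1 + 10))*10 = (5*11)*10 = 55*10 = 550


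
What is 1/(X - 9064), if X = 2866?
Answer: -1/6198 ≈ -0.00016134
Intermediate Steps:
1/(X - 9064) = 1/(2866 - 9064) = 1/(-6198) = -1/6198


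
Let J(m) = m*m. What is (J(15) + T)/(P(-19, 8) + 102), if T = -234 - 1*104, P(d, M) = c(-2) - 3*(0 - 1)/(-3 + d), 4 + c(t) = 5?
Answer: -2486/2263 ≈ -1.0985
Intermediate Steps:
c(t) = 1 (c(t) = -4 + 5 = 1)
J(m) = m²
P(d, M) = 1 + 3/(-3 + d) (P(d, M) = 1 - 3*(0 - 1)/(-3 + d) = 1 - (-3)/(-3 + d) = 1 + 3/(-3 + d))
T = -338 (T = -234 - 104 = -338)
(J(15) + T)/(P(-19, 8) + 102) = (15² - 338)/(-19/(-3 - 19) + 102) = (225 - 338)/(-19/(-22) + 102) = -113/(-19*(-1/22) + 102) = -113/(19/22 + 102) = -113/2263/22 = -113*22/2263 = -2486/2263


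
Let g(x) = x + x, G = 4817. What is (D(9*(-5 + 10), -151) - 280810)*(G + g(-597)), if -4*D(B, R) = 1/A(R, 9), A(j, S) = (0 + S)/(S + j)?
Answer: -18312486107/18 ≈ -1.0174e+9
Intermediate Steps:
A(j, S) = S/(S + j)
D(B, R) = -1/4 - R/36 (D(B, R) = -(1/4 + R/36) = -(1 + R/9)/4 = -1/4 - R/36)
g(x) = 2*x
(D(9*(-5 + 10), -151) - 280810)*(G + g(-597)) = ((-1/4 - 1/36*(-151)) - 280810)*(4817 + 2*(-597)) = ((-1/4 + 151/36) - 280810)*(4817 - 1194) = (71/18 - 280810)*3623 = -5054509/18*3623 = -18312486107/18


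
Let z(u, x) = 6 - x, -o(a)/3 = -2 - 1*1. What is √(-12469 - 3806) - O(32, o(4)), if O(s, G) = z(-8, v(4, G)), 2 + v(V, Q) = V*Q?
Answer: 28 + 5*I*√651 ≈ 28.0 + 127.57*I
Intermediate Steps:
o(a) = 9 (o(a) = -3*(-2 - 1*1) = -3*(-2 - 1) = -3*(-3) = 9)
v(V, Q) = -2 + Q*V (v(V, Q) = -2 + V*Q = -2 + Q*V)
O(s, G) = 8 - 4*G (O(s, G) = 6 - (-2 + G*4) = 6 - (-2 + 4*G) = 6 + (2 - 4*G) = 8 - 4*G)
√(-12469 - 3806) - O(32, o(4)) = √(-12469 - 3806) - (8 - 4*9) = √(-16275) - (8 - 36) = 5*I*√651 - 1*(-28) = 5*I*√651 + 28 = 28 + 5*I*√651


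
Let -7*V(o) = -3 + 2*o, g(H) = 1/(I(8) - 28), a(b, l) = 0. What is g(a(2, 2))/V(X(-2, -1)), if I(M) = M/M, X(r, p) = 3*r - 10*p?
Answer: 7/135 ≈ 0.051852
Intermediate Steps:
X(r, p) = -10*p + 3*r
I(M) = 1
g(H) = -1/27 (g(H) = 1/(1 - 28) = 1/(-27) = -1/27)
V(o) = 3/7 - 2*o/7 (V(o) = -(-3 + 2*o)/7 = 3/7 - 2*o/7)
g(a(2, 2))/V(X(-2, -1)) = -1/(27*(3/7 - 2*(-10*(-1) + 3*(-2))/7)) = -1/(27*(3/7 - 2*(10 - 6)/7)) = -1/(27*(3/7 - 2/7*4)) = -1/(27*(3/7 - 8/7)) = -1/(27*(-5/7)) = -1/27*(-7/5) = 7/135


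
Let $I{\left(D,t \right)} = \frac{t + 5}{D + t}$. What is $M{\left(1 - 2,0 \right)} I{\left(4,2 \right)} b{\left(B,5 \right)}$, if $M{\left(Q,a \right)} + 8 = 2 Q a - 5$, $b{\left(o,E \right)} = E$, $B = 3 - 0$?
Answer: $- \frac{455}{6} \approx -75.833$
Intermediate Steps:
$I{\left(D,t \right)} = \frac{5 + t}{D + t}$
$B = 3$ ($B = 3 + 0 = 3$)
$M{\left(Q,a \right)} = -13 + 2 Q a$ ($M{\left(Q,a \right)} = -8 + \left(2 Q a - 5\right) = -8 + \left(-5 + 2 Q a\right) = -13 + 2 Q a$)
$M{\left(1 - 2,0 \right)} I{\left(4,2 \right)} b{\left(B,5 \right)} = \left(-13 + 2 \left(1 - 2\right) 0\right) \frac{5 + 2}{4 + 2} \cdot 5 = \left(-13 + 2 \left(1 - 2\right) 0\right) \frac{1}{6} \cdot 7 \cdot 5 = \left(-13 + 2 \left(-1\right) 0\right) \frac{1}{6} \cdot 7 \cdot 5 = \left(-13 + 0\right) \frac{7}{6} \cdot 5 = \left(-13\right) \frac{7}{6} \cdot 5 = \left(- \frac{91}{6}\right) 5 = - \frac{455}{6}$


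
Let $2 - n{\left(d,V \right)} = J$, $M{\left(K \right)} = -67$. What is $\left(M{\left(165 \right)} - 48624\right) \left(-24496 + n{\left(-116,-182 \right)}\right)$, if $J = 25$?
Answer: $1193854629$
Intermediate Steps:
$n{\left(d,V \right)} = -23$ ($n{\left(d,V \right)} = 2 - 25 = -23$)
$\left(M{\left(165 \right)} - 48624\right) \left(-24496 + n{\left(-116,-182 \right)}\right) = \left(-67 - 48624\right) \left(-24496 - 23\right) = \left(-48691\right) \left(-24519\right) = 1193854629$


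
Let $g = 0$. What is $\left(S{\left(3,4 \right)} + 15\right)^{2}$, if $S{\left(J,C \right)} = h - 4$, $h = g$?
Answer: $121$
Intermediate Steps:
$h = 0$
$S{\left(J,C \right)} = -4$ ($S{\left(J,C \right)} = 0 - 4 = -4$)
$\left(S{\left(3,4 \right)} + 15\right)^{2} = \left(-4 + 15\right)^{2} = 11^{2} = 121$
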